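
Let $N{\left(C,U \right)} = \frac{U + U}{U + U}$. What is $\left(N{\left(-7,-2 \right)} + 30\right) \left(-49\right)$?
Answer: $-1519$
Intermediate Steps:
$N{\left(C,U \right)} = 1$ ($N{\left(C,U \right)} = \frac{2 U}{2 U} = 2 U \frac{1}{2 U} = 1$)
$\left(N{\left(-7,-2 \right)} + 30\right) \left(-49\right) = \left(1 + 30\right) \left(-49\right) = 31 \left(-49\right) = -1519$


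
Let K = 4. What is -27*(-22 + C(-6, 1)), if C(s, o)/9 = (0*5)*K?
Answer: 594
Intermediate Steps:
C(s, o) = 0 (C(s, o) = 9*((0*5)*4) = 9*(0*4) = 9*0 = 0)
-27*(-22 + C(-6, 1)) = -27*(-22 + 0) = -27*(-22) = 594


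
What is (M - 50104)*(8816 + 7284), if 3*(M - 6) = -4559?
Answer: -2493133300/3 ≈ -8.3104e+8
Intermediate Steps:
M = -4541/3 (M = 6 + (1/3)*(-4559) = 6 - 4559/3 = -4541/3 ≈ -1513.7)
(M - 50104)*(8816 + 7284) = (-4541/3 - 50104)*(8816 + 7284) = -154853/3*16100 = -2493133300/3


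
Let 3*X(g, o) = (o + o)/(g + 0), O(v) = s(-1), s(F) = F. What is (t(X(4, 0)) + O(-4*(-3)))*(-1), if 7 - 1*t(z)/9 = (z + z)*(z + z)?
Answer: -62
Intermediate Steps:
O(v) = -1
X(g, o) = 2*o/(3*g) (X(g, o) = ((o + o)/(g + 0))/3 = ((2*o)/g)/3 = (2*o/g)/3 = 2*o/(3*g))
t(z) = 63 - 36*z² (t(z) = 63 - 9*(z + z)*(z + z) = 63 - 9*2*z*2*z = 63 - 36*z²)
(t(X(4, 0)) + O(-4*(-3)))*(-1) = ((63 - 36*((⅔)*0/4)²) - 1)*(-1) = ((63 - 36*((⅔)*0*(¼))²) - 1)*(-1) = ((63 - 36*0²) - 1)*(-1) = ((63 - 36*0) - 1)*(-1) = ((63 + 0) - 1)*(-1) = (63 - 1)*(-1) = 62*(-1) = -62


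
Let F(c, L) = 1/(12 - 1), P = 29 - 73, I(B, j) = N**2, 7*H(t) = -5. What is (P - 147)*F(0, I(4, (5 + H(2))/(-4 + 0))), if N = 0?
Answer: -191/11 ≈ -17.364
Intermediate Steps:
H(t) = -5/7 (H(t) = (1/7)*(-5) = -5/7)
I(B, j) = 0 (I(B, j) = 0**2 = 0)
P = -44
F(c, L) = 1/11
(P - 147)*F(0, I(4, (5 + H(2))/(-4 + 0))) = (-44 - 147)*(1/11) = -191*1/11 = -191/11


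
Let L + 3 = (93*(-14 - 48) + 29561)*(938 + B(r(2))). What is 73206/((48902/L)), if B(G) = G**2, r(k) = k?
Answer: 16743920589/499 ≈ 3.3555e+7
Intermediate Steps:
L = 22414887 (L = -3 + (93*(-14 - 48) + 29561)*(938 + 2**2) = -3 + (93*(-62) + 29561)*(938 + 4) = -3 + (-5766 + 29561)*942 = -3 + 23795*942 = -3 + 22414890 = 22414887)
73206/((48902/L)) = 73206/((48902/22414887)) = 73206/((48902*(1/22414887))) = 73206/(48902/22414887) = 73206*(22414887/48902) = 16743920589/499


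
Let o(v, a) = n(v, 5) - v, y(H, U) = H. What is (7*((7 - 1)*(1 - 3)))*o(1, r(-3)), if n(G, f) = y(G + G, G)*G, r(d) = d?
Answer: -84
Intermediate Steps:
n(G, f) = 2*G² (n(G, f) = (G + G)*G = (2*G)*G = 2*G²)
o(v, a) = -v + 2*v² (o(v, a) = 2*v² - v = -v + 2*v²)
(7*((7 - 1)*(1 - 3)))*o(1, r(-3)) = (7*((7 - 1)*(1 - 3)))*(1*(-1 + 2*1)) = (7*(6*(-2)))*(1*(-1 + 2)) = (7*(-12))*(1*1) = -84*1 = -84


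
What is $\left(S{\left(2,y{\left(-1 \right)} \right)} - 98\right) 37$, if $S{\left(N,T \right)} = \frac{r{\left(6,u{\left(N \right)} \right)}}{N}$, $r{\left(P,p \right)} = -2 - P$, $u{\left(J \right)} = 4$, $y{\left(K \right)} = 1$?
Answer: $-3774$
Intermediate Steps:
$S{\left(N,T \right)} = - \frac{8}{N}$ ($S{\left(N,T \right)} = \frac{-2 - 6}{N} = - \frac{8}{N}$)
$\left(S{\left(2,y{\left(-1 \right)} \right)} - 98\right) 37 = \left(- \frac{8}{2} - 98\right) 37 = \left(\left(-8\right) \frac{1}{2} - 98\right) 37 = \left(-4 - 98\right) 37 = \left(-102\right) 37 = -3774$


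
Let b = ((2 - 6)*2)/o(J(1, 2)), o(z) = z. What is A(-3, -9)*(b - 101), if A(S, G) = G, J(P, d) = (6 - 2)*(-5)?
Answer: 4527/5 ≈ 905.40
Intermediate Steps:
J(P, d) = -20 (J(P, d) = 4*(-5) = -20)
b = ⅖ (b = ((2 - 6)*2)/(-20) = -4*2*(-1/20) = -8*(-1/20) = ⅖ ≈ 0.40000)
A(-3, -9)*(b - 101) = -9*(⅖ - 101) = -9*(-503/5) = 4527/5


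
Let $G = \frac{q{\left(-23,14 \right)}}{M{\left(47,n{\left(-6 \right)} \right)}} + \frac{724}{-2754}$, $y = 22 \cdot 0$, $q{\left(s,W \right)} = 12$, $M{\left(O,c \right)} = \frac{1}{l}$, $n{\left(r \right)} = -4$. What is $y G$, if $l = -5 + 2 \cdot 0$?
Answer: $0$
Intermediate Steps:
$l = -5$ ($l = -5 + 0 = -5$)
$M{\left(O,c \right)} = - \frac{1}{5}$ ($M{\left(O,c \right)} = \frac{1}{-5} = - \frac{1}{5}$)
$y = 0$
$G = - \frac{82982}{1377}$ ($G = \frac{12}{- \frac{1}{5}} + \frac{724}{-2754} = 12 \left(-5\right) + 724 \left(- \frac{1}{2754}\right) = -60 - \frac{362}{1377} = - \frac{82982}{1377} \approx -60.263$)
$y G = 0 \left(- \frac{82982}{1377}\right) = 0$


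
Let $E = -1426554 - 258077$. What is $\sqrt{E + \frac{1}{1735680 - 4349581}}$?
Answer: $\frac{6 i \sqrt{319727916198715287}}{2613901} \approx 1297.9 i$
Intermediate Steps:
$E = -1684631$
$\sqrt{E + \frac{1}{1735680 - 4349581}} = \sqrt{-1684631 + \frac{1}{1735680 - 4349581}} = \sqrt{-1684631 + \frac{1}{-2613901}} = \sqrt{-1684631 - \frac{1}{2613901}} = \sqrt{- \frac{4403458655532}{2613901}} = \frac{6 i \sqrt{319727916198715287}}{2613901}$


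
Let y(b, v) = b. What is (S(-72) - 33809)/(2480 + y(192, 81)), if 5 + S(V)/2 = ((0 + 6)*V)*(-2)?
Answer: -32091/2672 ≈ -12.010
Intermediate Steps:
S(V) = -10 - 24*V (S(V) = -10 + 2*(((0 + 6)*V)*(-2)) = -10 + 2*((6*V)*(-2)) = -10 + 2*(-12*V) = -10 - 24*V)
(S(-72) - 33809)/(2480 + y(192, 81)) = ((-10 - 24*(-72)) - 33809)/(2480 + 192) = ((-10 + 1728) - 33809)/2672 = (1718 - 33809)*(1/2672) = -32091*1/2672 = -32091/2672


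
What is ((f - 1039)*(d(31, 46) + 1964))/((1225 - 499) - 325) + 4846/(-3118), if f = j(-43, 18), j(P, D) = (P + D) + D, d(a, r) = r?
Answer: -3278706763/625159 ≈ -5244.6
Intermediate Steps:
j(P, D) = P + 2*D (j(P, D) = (D + P) + D = P + 2*D)
f = -7 (f = -43 + 2*18 = -43 + 36 = -7)
((f - 1039)*(d(31, 46) + 1964))/((1225 - 499) - 325) + 4846/(-3118) = ((-7 - 1039)*(46 + 1964))/((1225 - 499) - 325) + 4846/(-3118) = (-1046*2010)/(726 - 325) + 4846*(-1/3118) = -2102460/401 - 2423/1559 = -3278706763/625159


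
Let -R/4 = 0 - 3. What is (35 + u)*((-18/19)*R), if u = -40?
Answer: 1080/19 ≈ 56.842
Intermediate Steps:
R = 12 (R = -4*(0 - 3) = -4*(-3) = 12)
(35 + u)*((-18/19)*R) = (35 - 40)*(-18/19*12) = -5*(-18*1/19)*12 = -(-90)*12/19 = -5*(-216/19) = 1080/19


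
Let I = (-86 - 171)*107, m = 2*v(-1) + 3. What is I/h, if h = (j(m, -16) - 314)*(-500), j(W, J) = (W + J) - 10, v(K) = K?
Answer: -27499/169500 ≈ -0.16224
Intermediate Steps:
m = 1 (m = 2*(-1) + 3 = -2 + 3 = 1)
j(W, J) = -10 + J + W (j(W, J) = (J + W) - 10 = -10 + J + W)
I = -27499 (I = -257*107 = -27499)
h = 169500 (h = ((-10 - 16 + 1) - 314)*(-500) = (-25 - 314)*(-500) = -339*(-500) = 169500)
I/h = -27499/169500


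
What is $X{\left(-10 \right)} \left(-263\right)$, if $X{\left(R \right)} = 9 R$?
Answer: $23670$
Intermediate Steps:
$X{\left(-10 \right)} \left(-263\right) = 9 \left(-10\right) \left(-263\right) = \left(-90\right) \left(-263\right) = 23670$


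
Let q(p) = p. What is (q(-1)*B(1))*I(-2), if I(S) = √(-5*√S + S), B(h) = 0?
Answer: 0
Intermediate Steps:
I(S) = √(S - 5*√S)
(q(-1)*B(1))*I(-2) = (-1*0)*√(-2 - 5*I*√2) = 0*√(-2 - 5*I*√2) = 0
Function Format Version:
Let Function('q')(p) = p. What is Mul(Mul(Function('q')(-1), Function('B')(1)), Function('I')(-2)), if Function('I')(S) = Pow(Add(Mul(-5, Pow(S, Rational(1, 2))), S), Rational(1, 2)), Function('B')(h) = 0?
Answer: 0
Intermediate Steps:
Function('I')(S) = Pow(Add(S, Mul(-5, Pow(S, Rational(1, 2)))), Rational(1, 2))
Mul(Mul(Function('q')(-1), Function('B')(1)), Function('I')(-2)) = Mul(Mul(-1, 0), Pow(Add(-2, Mul(-5, Pow(-2, Rational(1, 2)))), Rational(1, 2))) = Mul(0, Pow(Add(-2, Mul(-5, Mul(I, Pow(2, Rational(1, 2))))), Rational(1, 2))) = Mul(0, Pow(Add(-2, Mul(-5, I, Pow(2, Rational(1, 2)))), Rational(1, 2))) = 0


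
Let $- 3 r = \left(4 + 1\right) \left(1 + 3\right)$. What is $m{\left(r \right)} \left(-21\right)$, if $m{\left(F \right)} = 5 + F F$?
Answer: $- \frac{3115}{3} \approx -1038.3$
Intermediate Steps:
$r = - \frac{20}{3}$ ($r = - \frac{\left(4 + 1\right) \left(1 + 3\right)}{3} = - \frac{5 \cdot 4}{3} = \left(- \frac{1}{3}\right) 20 = - \frac{20}{3} \approx -6.6667$)
$m{\left(F \right)} = 5 + F^{2}$
$m{\left(r \right)} \left(-21\right) = \left(5 + \left(- \frac{20}{3}\right)^{2}\right) \left(-21\right) = \left(5 + \frac{400}{9}\right) \left(-21\right) = \frac{445}{9} \left(-21\right) = - \frac{3115}{3}$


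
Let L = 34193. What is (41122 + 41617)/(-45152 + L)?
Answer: -82739/10959 ≈ -7.5499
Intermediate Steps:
(41122 + 41617)/(-45152 + L) = (41122 + 41617)/(-45152 + 34193) = 82739/(-10959) = 82739*(-1/10959) = -82739/10959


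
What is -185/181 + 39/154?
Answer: -21431/27874 ≈ -0.76885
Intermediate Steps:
-185/181 + 39/154 = -21431/27874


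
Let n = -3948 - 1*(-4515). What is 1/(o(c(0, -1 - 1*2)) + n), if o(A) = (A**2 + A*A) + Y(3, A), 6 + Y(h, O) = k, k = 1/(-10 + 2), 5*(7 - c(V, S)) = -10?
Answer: 8/5783 ≈ 0.0013834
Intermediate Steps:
c(V, S) = 9 (c(V, S) = 7 - 1/5*(-10) = 7 + 2 = 9)
k = -1/8 (k = 1/(-8) = -1/8 ≈ -0.12500)
Y(h, O) = -49/8 (Y(h, O) = -6 - 1/8 = -49/8)
n = 567 (n = -3948 + 4515 = 567)
o(A) = -49/8 + 2*A**2 (o(A) = (A**2 + A*A) - 49/8 = (A**2 + A**2) - 49/8 = 2*A**2 - 49/8 = -49/8 + 2*A**2)
1/(o(c(0, -1 - 1*2)) + n) = 1/((-49/8 + 2*9**2) + 567) = 1/((-49/8 + 2*81) + 567) = 1/((-49/8 + 162) + 567) = 1/(1247/8 + 567) = 1/(5783/8) = 8/5783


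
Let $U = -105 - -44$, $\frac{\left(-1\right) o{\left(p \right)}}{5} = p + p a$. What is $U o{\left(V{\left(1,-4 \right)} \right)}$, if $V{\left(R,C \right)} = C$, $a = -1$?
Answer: $0$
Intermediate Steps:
$o{\left(p \right)} = 0$ ($o{\left(p \right)} = - 5 \left(p + p \left(-1\right)\right) = - 5 \left(p - p\right) = \left(-5\right) 0 = 0$)
$U = -61$ ($U = -105 + 44 = -61$)
$U o{\left(V{\left(1,-4 \right)} \right)} = \left(-61\right) 0 = 0$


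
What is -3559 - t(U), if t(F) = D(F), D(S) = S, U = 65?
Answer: -3624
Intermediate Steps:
t(F) = F
-3559 - t(U) = -3559 - 1*65 = -3559 - 65 = -3624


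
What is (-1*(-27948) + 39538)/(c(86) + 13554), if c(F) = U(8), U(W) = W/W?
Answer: 67486/13555 ≈ 4.9787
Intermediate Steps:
U(W) = 1
c(F) = 1
(-1*(-27948) + 39538)/(c(86) + 13554) = (-1*(-27948) + 39538)/(1 + 13554) = (27948 + 39538)/13555 = 67486*(1/13555) = 67486/13555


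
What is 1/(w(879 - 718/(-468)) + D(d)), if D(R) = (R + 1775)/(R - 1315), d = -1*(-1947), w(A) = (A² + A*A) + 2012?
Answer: 4325724/6716546471867 ≈ 6.4404e-7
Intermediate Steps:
w(A) = 2012 + 2*A² (w(A) = (A² + A²) + 2012 = 2*A² + 2012 = 2012 + 2*A²)
d = 1947
D(R) = (1775 + R)/(-1315 + R)
1/(w(879 - 718/(-468)) + D(d)) = 1/((2012 + 2*(879 - 718/(-468))²) + (1775 + 1947)/(-1315 + 1947)) = 1/((2012 + 2*(879 - 718*(-1)/468)²) + 3722/632) = 1/((2012 + 2*(879 - 1*(-359/234))²) + (1/632)*3722) = 1/((2012 + 2*(879 + 359/234)²) + 1861/316) = 1/((2012 + 2*(206045/234)²) + 1861/316) = 1/((2012 + 2*(42454542025/54756)) + 1861/316) = 1/((2012 + 42454542025/27378) + 1861/316) = 1/(42509626561/27378 + 1861/316) = 1/(6716546471867/4325724) = 4325724/6716546471867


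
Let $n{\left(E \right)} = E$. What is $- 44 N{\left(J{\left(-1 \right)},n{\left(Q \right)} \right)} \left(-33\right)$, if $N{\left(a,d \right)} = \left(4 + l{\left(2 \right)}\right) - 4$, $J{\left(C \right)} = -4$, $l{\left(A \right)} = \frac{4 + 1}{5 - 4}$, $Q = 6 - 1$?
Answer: $7260$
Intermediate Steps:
$Q = 5$
$l{\left(A \right)} = 5$ ($l{\left(A \right)} = \frac{5}{1} = 5 \cdot 1 = 5$)
$N{\left(a,d \right)} = 5$ ($N{\left(a,d \right)} = \left(4 + 5\right) - 4 = 9 - 4 = 5$)
$- 44 N{\left(J{\left(-1 \right)},n{\left(Q \right)} \right)} \left(-33\right) = \left(-44\right) 5 \left(-33\right) = \left(-220\right) \left(-33\right) = 7260$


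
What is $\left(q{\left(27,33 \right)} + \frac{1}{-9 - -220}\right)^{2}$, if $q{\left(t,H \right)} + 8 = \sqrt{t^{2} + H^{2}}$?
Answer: $\frac{83785147}{44521} - \frac{10122 \sqrt{202}}{211} \approx 1200.1$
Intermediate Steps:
$q{\left(t,H \right)} = -8 + \sqrt{H^{2} + t^{2}}$ ($q{\left(t,H \right)} = -8 + \sqrt{t^{2} + H^{2}} = -8 + \sqrt{H^{2} + t^{2}}$)
$\left(q{\left(27,33 \right)} + \frac{1}{-9 - -220}\right)^{2} = \left(\left(-8 + \sqrt{33^{2} + 27^{2}}\right) + \frac{1}{-9 - -220}\right)^{2} = \left(\left(-8 + \sqrt{1089 + 729}\right) + \frac{1}{-9 + 220}\right)^{2} = \left(\left(-8 + \sqrt{1818}\right) + \frac{1}{211}\right)^{2} = \left(\left(-8 + 3 \sqrt{202}\right) + \frac{1}{211}\right)^{2} = \left(- \frac{1687}{211} + 3 \sqrt{202}\right)^{2}$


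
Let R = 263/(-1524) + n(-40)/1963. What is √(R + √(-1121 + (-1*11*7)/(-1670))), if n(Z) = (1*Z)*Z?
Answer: √(1002308028978011925 + 934129358673030*I*√3126228310)/1248998010 ≈ 4.1309 + 4.0524*I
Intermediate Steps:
n(Z) = Z² (n(Z) = Z*Z = Z²)
R = 1922131/2991612 (R = 263/(-1524) + (-40)²/1963 = 263*(-1/1524) + 1600*(1/1963) = -263/1524 + 1600/1963 = 1922131/2991612 ≈ 0.64251)
√(R + √(-1121 + (-1*11*7)/(-1670))) = √(1922131/2991612 + √(-1121 + (-1*11*7)/(-1670))) = √(1922131/2991612 + √(-1121 - 11*7*(-1/1670))) = √(1922131/2991612 + √(-1121 - 77*(-1/1670))) = √(1922131/2991612 + √(-1121 + 77/1670)) = √(1922131/2991612 + √(-1871993/1670)) = √(1922131/2991612 + I*√3126228310/1670)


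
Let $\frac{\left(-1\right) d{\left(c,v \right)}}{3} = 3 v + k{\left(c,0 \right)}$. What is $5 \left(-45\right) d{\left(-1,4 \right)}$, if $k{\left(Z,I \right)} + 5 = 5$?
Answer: $8100$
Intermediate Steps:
$k{\left(Z,I \right)} = 0$ ($k{\left(Z,I \right)} = -5 + 5 = 0$)
$d{\left(c,v \right)} = - 9 v$ ($d{\left(c,v \right)} = - 3 \left(3 v + 0\right) = - 3 \cdot 3 v = - 9 v$)
$5 \left(-45\right) d{\left(-1,4 \right)} = 5 \left(-45\right) \left(\left(-9\right) 4\right) = \left(-225\right) \left(-36\right) = 8100$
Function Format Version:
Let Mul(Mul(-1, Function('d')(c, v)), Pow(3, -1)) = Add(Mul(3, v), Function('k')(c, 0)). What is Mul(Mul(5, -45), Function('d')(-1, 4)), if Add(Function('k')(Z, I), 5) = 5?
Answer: 8100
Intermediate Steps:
Function('k')(Z, I) = 0 (Function('k')(Z, I) = Add(-5, 5) = 0)
Function('d')(c, v) = Mul(-9, v) (Function('d')(c, v) = Mul(-3, Add(Mul(3, v), 0)) = Mul(-3, Mul(3, v)) = Mul(-9, v))
Mul(Mul(5, -45), Function('d')(-1, 4)) = Mul(Mul(5, -45), Mul(-9, 4)) = Mul(-225, -36) = 8100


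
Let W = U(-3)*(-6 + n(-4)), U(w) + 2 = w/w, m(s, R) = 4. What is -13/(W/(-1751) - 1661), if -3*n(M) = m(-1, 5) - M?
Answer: 68289/8725259 ≈ 0.0078266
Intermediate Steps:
n(M) = -4/3 + M/3 (n(M) = -(4 - M)/3 = -4/3 + M/3)
U(w) = -1 (U(w) = -2 + w/w = -2 + 1 = -1)
W = 26/3 (W = -(-6 + (-4/3 + (⅓)*(-4))) = -(-6 + (-4/3 - 4/3)) = -(-6 - 8/3) = -1*(-26/3) = 26/3 ≈ 8.6667)
-13/(W/(-1751) - 1661) = -13/((26/3)/(-1751) - 1661) = -13/((26/3)*(-1/1751) - 1661) = -13/(-26/5253 - 1661) = -13/(-8725259/5253) = -13*(-5253/8725259) = 68289/8725259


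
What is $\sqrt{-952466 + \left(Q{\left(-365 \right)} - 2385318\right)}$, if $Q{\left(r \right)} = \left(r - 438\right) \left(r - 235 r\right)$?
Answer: $i \sqrt{71922014} \approx 8480.7 i$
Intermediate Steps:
$Q{\left(r \right)} = - 234 r \left(-438 + r\right)$ ($Q{\left(r \right)} = \left(-438 + r\right) \left(- 234 r\right) = - 234 r \left(-438 + r\right)$)
$\sqrt{-952466 + \left(Q{\left(-365 \right)} - 2385318\right)} = \sqrt{-952466 + \left(234 \left(-365\right) \left(438 - -365\right) - 2385318\right)} = \sqrt{-952466 + \left(234 \left(-365\right) \left(438 + 365\right) - 2385318\right)} = \sqrt{-952466 + \left(234 \left(-365\right) 803 - 2385318\right)} = \sqrt{-952466 - 70969548} = \sqrt{-71922014} = i \sqrt{71922014}$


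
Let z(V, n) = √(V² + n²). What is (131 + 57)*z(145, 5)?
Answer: 940*√842 ≈ 27276.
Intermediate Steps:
(131 + 57)*z(145, 5) = (131 + 57)*√(145² + 5²) = 188*√(21025 + 25) = 188*√21050 = 188*(5*√842) = 940*√842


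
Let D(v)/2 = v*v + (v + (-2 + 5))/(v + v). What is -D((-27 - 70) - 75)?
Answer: -10177065/172 ≈ -59169.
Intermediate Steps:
D(v) = 2*v² + (3 + v)/v (D(v) = 2*(v*v + (v + (-2 + 5))/(v + v)) = 2*(v² + (v + 3)/((2*v))) = 2*(v² + (3 + v)*(1/(2*v))) = 2*(v² + (3 + v)/(2*v)) = 2*v² + (3 + v)/v)
-D((-27 - 70) - 75) = -(3 + ((-27 - 70) - 75) + 2*((-27 - 70) - 75)³)/((-27 - 70) - 75) = -(3 + (-97 - 75) + 2*(-97 - 75)³)/(-97 - 75) = -(3 - 172 + 2*(-172)³)/(-172) = -(-1)*(3 - 172 + 2*(-5088448))/172 = -(-1)*(3 - 172 - 10176896)/172 = -(-1)*(-10177065)/172 = -1*10177065/172 = -10177065/172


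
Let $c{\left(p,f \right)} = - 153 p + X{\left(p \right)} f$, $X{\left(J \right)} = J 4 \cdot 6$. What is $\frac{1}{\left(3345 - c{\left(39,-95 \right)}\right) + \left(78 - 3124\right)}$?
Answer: $\frac{1}{95186} \approx 1.0506 \cdot 10^{-5}$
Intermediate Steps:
$X{\left(J \right)} = 24 J$ ($X{\left(J \right)} = 4 J 6 = 24 J$)
$c{\left(p,f \right)} = - 153 p + 24 f p$ ($c{\left(p,f \right)} = - 153 p + 24 p f = - 153 p + 24 f p$)
$\frac{1}{\left(3345 - c{\left(39,-95 \right)}\right) + \left(78 - 3124\right)} = \frac{1}{\left(3345 - 3 \cdot 39 \left(-51 + 8 \left(-95\right)\right)\right) + \left(78 - 3124\right)} = \frac{1}{\left(3345 - 3 \cdot 39 \left(-51 - 760\right)\right) + \left(78 - 3124\right)} = \frac{1}{\left(3345 - 3 \cdot 39 \left(-811\right)\right) - 3046} = \frac{1}{\left(3345 - -94887\right) - 3046} = \frac{1}{\left(3345 + 94887\right) - 3046} = \frac{1}{98232 - 3046} = \frac{1}{95186}$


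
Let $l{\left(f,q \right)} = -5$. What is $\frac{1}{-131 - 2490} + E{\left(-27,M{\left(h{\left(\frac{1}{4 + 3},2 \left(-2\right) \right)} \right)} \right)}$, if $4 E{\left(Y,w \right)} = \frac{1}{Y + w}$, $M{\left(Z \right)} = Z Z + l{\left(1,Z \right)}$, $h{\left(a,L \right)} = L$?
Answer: $- \frac{2685}{167744} \approx -0.016007$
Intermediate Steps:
$M{\left(Z \right)} = -5 + Z^{2}$ ($M{\left(Z \right)} = Z Z - 5 = Z^{2} - 5 = -5 + Z^{2}$)
$E{\left(Y,w \right)} = \frac{1}{4 \left(Y + w\right)}$
$\frac{1}{-131 - 2490} + E{\left(-27,M{\left(h{\left(\frac{1}{4 + 3},2 \left(-2\right) \right)} \right)} \right)} = \frac{1}{-131 - 2490} + \frac{1}{4 \left(-27 - \left(5 - \left(2 \left(-2\right)\right)^{2}\right)\right)} = \frac{1}{-2621} + \frac{1}{4 \left(-27 - \left(5 - \left(-4\right)^{2}\right)\right)} = - \frac{1}{2621} + \frac{1}{4 \left(-27 + \left(-5 + 16\right)\right)} = - \frac{1}{2621} + \frac{1}{4 \left(-27 + 11\right)} = - \frac{1}{2621} + \frac{1}{4 \left(-16\right)} = - \frac{1}{2621} + \frac{1}{4} \left(- \frac{1}{16}\right) = - \frac{1}{2621} - \frac{1}{64} = - \frac{2685}{167744}$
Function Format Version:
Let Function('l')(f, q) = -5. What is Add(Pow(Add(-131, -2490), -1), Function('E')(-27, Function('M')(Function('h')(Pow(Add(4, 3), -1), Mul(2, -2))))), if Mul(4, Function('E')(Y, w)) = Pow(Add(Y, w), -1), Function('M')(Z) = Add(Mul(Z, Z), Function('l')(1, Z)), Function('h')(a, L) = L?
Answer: Rational(-2685, 167744) ≈ -0.016007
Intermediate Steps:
Function('M')(Z) = Add(-5, Pow(Z, 2)) (Function('M')(Z) = Add(Mul(Z, Z), -5) = Add(Pow(Z, 2), -5) = Add(-5, Pow(Z, 2)))
Function('E')(Y, w) = Mul(Rational(1, 4), Pow(Add(Y, w), -1))
Add(Pow(Add(-131, -2490), -1), Function('E')(-27, Function('M')(Function('h')(Pow(Add(4, 3), -1), Mul(2, -2))))) = Add(Pow(Add(-131, -2490), -1), Mul(Rational(1, 4), Pow(Add(-27, Add(-5, Pow(Mul(2, -2), 2))), -1))) = Add(Pow(-2621, -1), Mul(Rational(1, 4), Pow(Add(-27, Add(-5, Pow(-4, 2))), -1))) = Add(Rational(-1, 2621), Mul(Rational(1, 4), Pow(Add(-27, Add(-5, 16)), -1))) = Add(Rational(-1, 2621), Mul(Rational(1, 4), Pow(Add(-27, 11), -1))) = Add(Rational(-1, 2621), Mul(Rational(1, 4), Pow(-16, -1))) = Add(Rational(-1, 2621), Mul(Rational(1, 4), Rational(-1, 16))) = Add(Rational(-1, 2621), Rational(-1, 64)) = Rational(-2685, 167744)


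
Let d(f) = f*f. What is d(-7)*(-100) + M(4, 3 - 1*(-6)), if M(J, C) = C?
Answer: -4891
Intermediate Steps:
d(f) = f²
d(-7)*(-100) + M(4, 3 - 1*(-6)) = (-7)²*(-100) + (3 - 1*(-6)) = 49*(-100) + (3 + 6) = -4900 + 9 = -4891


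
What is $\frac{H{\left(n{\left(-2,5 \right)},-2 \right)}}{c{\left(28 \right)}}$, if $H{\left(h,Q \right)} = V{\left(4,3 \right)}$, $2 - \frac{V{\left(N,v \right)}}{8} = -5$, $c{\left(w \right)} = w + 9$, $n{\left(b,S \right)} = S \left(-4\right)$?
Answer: $\frac{56}{37} \approx 1.5135$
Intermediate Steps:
$n{\left(b,S \right)} = - 4 S$
$c{\left(w \right)} = 9 + w$
$V{\left(N,v \right)} = 56$ ($V{\left(N,v \right)} = 16 - -40 = 16 + 40 = 56$)
$H{\left(h,Q \right)} = 56$
$\frac{H{\left(n{\left(-2,5 \right)},-2 \right)}}{c{\left(28 \right)}} = \frac{56}{9 + 28} = \frac{56}{37}$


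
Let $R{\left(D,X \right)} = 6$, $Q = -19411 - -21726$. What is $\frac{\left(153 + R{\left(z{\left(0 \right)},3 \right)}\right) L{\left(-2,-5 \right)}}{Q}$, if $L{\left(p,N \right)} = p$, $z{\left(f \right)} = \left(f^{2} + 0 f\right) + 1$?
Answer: $- \frac{318}{2315} \approx -0.13737$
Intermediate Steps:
$z{\left(f \right)} = 1 + f^{2}$ ($z{\left(f \right)} = \left(f^{2} + 0\right) + 1 = f^{2} + 1 = 1 + f^{2}$)
$Q = 2315$ ($Q = -19411 + 21726 = 2315$)
$\frac{\left(153 + R{\left(z{\left(0 \right)},3 \right)}\right) L{\left(-2,-5 \right)}}{Q} = \frac{\left(153 + 6\right) \left(-2\right)}{2315} = 159 \left(-2\right) \frac{1}{2315} = \left(-318\right) \frac{1}{2315} = - \frac{318}{2315}$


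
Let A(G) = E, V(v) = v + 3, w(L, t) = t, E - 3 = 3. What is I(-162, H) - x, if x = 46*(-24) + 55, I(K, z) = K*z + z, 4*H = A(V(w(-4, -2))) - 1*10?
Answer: 1210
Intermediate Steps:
E = 6 (E = 3 + 3 = 6)
V(v) = 3 + v
A(G) = 6
H = -1 (H = (6 - 1*10)/4 = (6 - 10)/4 = (¼)*(-4) = -1)
I(K, z) = z + K*z
x = -1049 (x = -1104 + 55 = -1049)
I(-162, H) - x = -(1 - 162) - 1*(-1049) = -1*(-161) + 1049 = 161 + 1049 = 1210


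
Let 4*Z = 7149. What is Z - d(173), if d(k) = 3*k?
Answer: 5073/4 ≈ 1268.3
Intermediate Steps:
Z = 7149/4 (Z = (1/4)*7149 = 7149/4 ≈ 1787.3)
Z - d(173) = 7149/4 - 3*173 = 7149/4 - 1*519 = 7149/4 - 519 = 5073/4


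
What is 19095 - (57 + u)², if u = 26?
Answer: 12206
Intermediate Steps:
19095 - (57 + u)² = 19095 - (57 + 26)² = 19095 - 1*83² = 19095 - 1*6889 = 19095 - 6889 = 12206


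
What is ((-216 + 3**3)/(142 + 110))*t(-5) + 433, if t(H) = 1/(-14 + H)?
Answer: 32911/76 ≈ 433.04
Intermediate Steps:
((-216 + 3**3)/(142 + 110))*t(-5) + 433 = ((-216 + 3**3)/(142 + 110))/(-14 - 5) + 433 = ((-216 + 27)/252)/(-19) + 433 = -189*1/252*(-1/19) + 433 = -3/4*(-1/19) + 433 = 3/76 + 433 = 32911/76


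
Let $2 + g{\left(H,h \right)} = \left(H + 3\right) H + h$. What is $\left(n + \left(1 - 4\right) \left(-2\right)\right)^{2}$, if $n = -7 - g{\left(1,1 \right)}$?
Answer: $16$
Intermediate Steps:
$g{\left(H,h \right)} = -2 + h + H \left(3 + H\right)$ ($g{\left(H,h \right)} = -2 + \left(\left(H + 3\right) H + h\right) = -2 + \left(\left(3 + H\right) H + h\right) = -2 + \left(H \left(3 + H\right) + h\right) = -2 + \left(h + H \left(3 + H\right)\right) = -2 + h + H \left(3 + H\right)$)
$n = -10$ ($n = -7 - \left(-2 + 1 + 1^{2} + 3 \cdot 1\right) = -7 - \left(-2 + 1 + 1 + 3\right) = -7 - 3 = -10$)
$\left(n + \left(1 - 4\right) \left(-2\right)\right)^{2} = \left(-10 + \left(1 - 4\right) \left(-2\right)\right)^{2} = \left(-10 - -6\right)^{2} = \left(-10 + 6\right)^{2} = \left(-4\right)^{2} = 16$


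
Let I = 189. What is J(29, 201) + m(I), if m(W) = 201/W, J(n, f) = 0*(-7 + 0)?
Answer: 67/63 ≈ 1.0635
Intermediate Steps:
J(n, f) = 0 (J(n, f) = 0*(-7) = 0)
J(29, 201) + m(I) = 0 + 201/189 = 0 + 201*(1/189) = 0 + 67/63 = 67/63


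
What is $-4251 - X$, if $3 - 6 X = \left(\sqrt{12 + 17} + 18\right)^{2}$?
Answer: $- \frac{12578}{3} + 6 \sqrt{29} \approx -4160.4$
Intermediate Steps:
$X = \frac{1}{2} - \frac{\left(18 + \sqrt{29}\right)^{2}}{6}$ ($X = \frac{1}{2} - \frac{\left(\sqrt{12 + 17} + 18\right)^{2}}{6} = \frac{1}{2} - \frac{\left(\sqrt{29} + 18\right)^{2}}{6} = \frac{1}{2} - \frac{\left(18 + \sqrt{29}\right)^{2}}{6} \approx -90.644$)
$-4251 - X = -4251 - \left(\frac{1}{2} - \frac{\left(18 + \sqrt{29}\right)^{2}}{6}\right) = - \frac{8503}{2} + \frac{\left(18 + \sqrt{29}\right)^{2}}{6}$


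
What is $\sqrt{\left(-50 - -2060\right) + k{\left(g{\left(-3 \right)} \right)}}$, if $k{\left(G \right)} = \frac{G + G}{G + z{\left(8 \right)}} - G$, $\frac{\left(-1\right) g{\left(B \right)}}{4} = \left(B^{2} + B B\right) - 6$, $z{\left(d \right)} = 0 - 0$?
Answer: $2 \sqrt{515} \approx 45.387$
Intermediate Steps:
$z{\left(d \right)} = 0$ ($z{\left(d \right)} = 0 + 0 = 0$)
$g{\left(B \right)} = 24 - 8 B^{2}$ ($g{\left(B \right)} = - 4 \left(\left(B^{2} + B B\right) - 6\right) = - 4 \left(\left(B^{2} + B^{2}\right) - 6\right) = - 4 \left(2 B^{2} - 6\right) = - 4 \left(-6 + 2 B^{2}\right) = 24 - 8 B^{2}$)
$k{\left(G \right)} = 2 - G$ ($k{\left(G \right)} = \frac{G + G}{G + 0} - G = \frac{2 G}{G} - G = 2 - G$)
$\sqrt{\left(-50 - -2060\right) + k{\left(g{\left(-3 \right)} \right)}} = \sqrt{\left(-50 - -2060\right) + \left(2 - \left(24 - 8 \left(-3\right)^{2}\right)\right)} = \sqrt{\left(-50 + 2060\right) + \left(2 - \left(24 - 72\right)\right)} = \sqrt{2010 + \left(2 - \left(24 - 72\right)\right)} = \sqrt{2010 + \left(2 - -48\right)} = \sqrt{2010 + \left(2 + 48\right)} = \sqrt{2010 + 50} = \sqrt{2060} = 2 \sqrt{515}$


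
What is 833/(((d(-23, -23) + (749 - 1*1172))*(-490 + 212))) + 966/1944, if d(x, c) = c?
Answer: 2528995/5021514 ≈ 0.50363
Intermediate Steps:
833/(((d(-23, -23) + (749 - 1*1172))*(-490 + 212))) + 966/1944 = 833/(((-23 + (749 - 1*1172))*(-490 + 212))) + 966/1944 = 833/(((-23 + (749 - 1172))*(-278))) + 966*(1/1944) = 833/(((-23 - 423)*(-278))) + 161/324 = 833/((-446*(-278))) + 161/324 = 833/123988 + 161/324 = 2528995/5021514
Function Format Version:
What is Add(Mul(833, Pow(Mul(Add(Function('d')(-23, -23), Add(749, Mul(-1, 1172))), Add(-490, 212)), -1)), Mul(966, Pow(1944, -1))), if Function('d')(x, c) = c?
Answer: Rational(2528995, 5021514) ≈ 0.50363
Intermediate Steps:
Add(Mul(833, Pow(Mul(Add(Function('d')(-23, -23), Add(749, Mul(-1, 1172))), Add(-490, 212)), -1)), Mul(966, Pow(1944, -1))) = Add(Mul(833, Pow(Mul(Add(-23, Add(749, Mul(-1, 1172))), Add(-490, 212)), -1)), Mul(966, Pow(1944, -1))) = Add(Mul(833, Pow(Mul(Add(-23, Add(749, -1172)), -278), -1)), Mul(966, Rational(1, 1944))) = Add(Mul(833, Pow(Mul(Add(-23, -423), -278), -1)), Rational(161, 324)) = Add(Mul(833, Pow(Mul(-446, -278), -1)), Rational(161, 324)) = Add(Mul(833, Pow(123988, -1)), Rational(161, 324)) = Add(Mul(833, Rational(1, 123988)), Rational(161, 324)) = Add(Rational(833, 123988), Rational(161, 324)) = Rational(2528995, 5021514)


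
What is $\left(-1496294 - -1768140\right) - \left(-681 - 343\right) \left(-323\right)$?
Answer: $-58906$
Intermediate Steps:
$\left(-1496294 - -1768140\right) - \left(-681 - 343\right) \left(-323\right) = \left(-1496294 + 1768140\right) - \left(-1024\right) \left(-323\right) = 271846 - 330752 = -58906$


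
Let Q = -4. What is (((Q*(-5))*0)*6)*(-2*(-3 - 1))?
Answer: 0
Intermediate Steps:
(((Q*(-5))*0)*6)*(-2*(-3 - 1)) = ((-4*(-5)*0)*6)*(-2*(-3 - 1)) = ((20*0)*6)*(-2*(-4)) = (0*6)*8 = 0*8 = 0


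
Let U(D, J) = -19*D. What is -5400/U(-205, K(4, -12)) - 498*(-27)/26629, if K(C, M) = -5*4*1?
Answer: -18284886/20743991 ≈ -0.88145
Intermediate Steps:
K(C, M) = -20 (K(C, M) = -20*1 = -20)
-5400/U(-205, K(4, -12)) - 498*(-27)/26629 = -5400/((-19*(-205))) - 498*(-27)/26629 = -5400/3895 + 13446*(1/26629) = -5400*1/3895 + 13446/26629 = -1080/779 + 13446/26629 = -18284886/20743991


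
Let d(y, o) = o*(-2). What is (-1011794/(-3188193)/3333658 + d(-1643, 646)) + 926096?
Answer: 4914568030927931485/5314172549997 ≈ 9.2480e+5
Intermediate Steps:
d(y, o) = -2*o
(-1011794/(-3188193)/3333658 + d(-1643, 646)) + 926096 = (-1011794/(-3188193)/3333658 - 2*646) + 926096 = (-1011794*(-1/3188193)*(1/3333658) - 1292) + 926096 = ((1011794/3188193)*(1/3333658) - 1292) + 926096 = (505897/5314172549997 - 1292) + 926096 = -6865910934090227/5314172549997 + 926096 = 4914568030927931485/5314172549997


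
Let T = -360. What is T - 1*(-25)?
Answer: -335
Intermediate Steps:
T - 1*(-25) = -360 - 1*(-25) = -360 + 25 = -335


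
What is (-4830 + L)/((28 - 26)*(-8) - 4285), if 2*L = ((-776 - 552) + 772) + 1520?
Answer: 4348/4301 ≈ 1.0109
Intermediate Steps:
L = 482 (L = (((-776 - 552) + 772) + 1520)/2 = ((-1328 + 772) + 1520)/2 = (-556 + 1520)/2 = (½)*964 = 482)
(-4830 + L)/((28 - 26)*(-8) - 4285) = (-4830 + 482)/((28 - 26)*(-8) - 4285) = -4348/(2*(-8) - 4285) = -4348/(-16 - 4285) = -4348/(-4301) = -4348*(-1/4301) = 4348/4301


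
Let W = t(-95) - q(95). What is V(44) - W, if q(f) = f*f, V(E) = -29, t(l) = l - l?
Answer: 8996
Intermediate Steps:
t(l) = 0
q(f) = f**2
W = -9025 (W = 0 - 1*95**2 = 0 - 1*9025 = 0 - 9025 = -9025)
V(44) - W = -29 - 1*(-9025) = -29 + 9025 = 8996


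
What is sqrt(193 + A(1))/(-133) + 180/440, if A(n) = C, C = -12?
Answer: 9/22 - sqrt(181)/133 ≈ 0.30794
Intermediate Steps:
A(n) = -12
sqrt(193 + A(1))/(-133) + 180/440 = sqrt(193 - 12)/(-133) + 180/440 = sqrt(181)*(-1/133) + 180*(1/440) = -sqrt(181)/133 + 9/22 = 9/22 - sqrt(181)/133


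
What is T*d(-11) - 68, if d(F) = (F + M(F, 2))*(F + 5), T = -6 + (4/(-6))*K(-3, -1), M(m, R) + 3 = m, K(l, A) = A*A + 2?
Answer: -1268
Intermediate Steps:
K(l, A) = 2 + A² (K(l, A) = A² + 2 = 2 + A²)
M(m, R) = -3 + m
T = -8 (T = -6 + (4/(-6))*(2 + (-1)²) = -6 + (4*(-⅙))*(2 + 1) = -6 - ⅔*3 = -6 - 2 = -8)
d(F) = (-3 + 2*F)*(5 + F) (d(F) = (F + (-3 + F))*(F + 5) = (-3 + 2*F)*(5 + F))
T*d(-11) - 68 = -8*(-15 + 2*(-11)² + 7*(-11)) - 68 = -8*(-15 + 2*121 - 77) - 68 = -8*(-15 + 242 - 77) - 68 = -8*150 - 68 = -1200 - 68 = -1268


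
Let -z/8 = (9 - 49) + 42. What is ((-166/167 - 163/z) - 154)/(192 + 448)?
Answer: -386923/1710080 ≈ -0.22626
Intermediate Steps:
z = -16 (z = -8*((9 - 49) + 42) = -8*(-40 + 42) = -8*2 = -16)
((-166/167 - 163/z) - 154)/(192 + 448) = ((-166/167 - 163/(-16)) - 154)/(192 + 448) = ((-166*1/167 - 163*(-1/16)) - 154)/640 = ((-166/167 + 163/16) - 154)*(1/640) = (24565/2672 - 154)*(1/640) = -386923/2672*1/640 = -386923/1710080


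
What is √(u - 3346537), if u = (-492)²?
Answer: I*√3104473 ≈ 1762.0*I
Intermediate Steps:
u = 242064
√(u - 3346537) = √(242064 - 3346537) = √(-3104473) = I*√3104473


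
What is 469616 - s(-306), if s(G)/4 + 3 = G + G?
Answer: 472076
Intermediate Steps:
s(G) = -12 + 8*G (s(G) = -12 + 4*(G + G) = -12 + 4*(2*G) = -12 + 8*G)
469616 - s(-306) = 469616 - (-12 + 8*(-306)) = 469616 - (-12 - 2448) = 469616 - 1*(-2460) = 469616 + 2460 = 472076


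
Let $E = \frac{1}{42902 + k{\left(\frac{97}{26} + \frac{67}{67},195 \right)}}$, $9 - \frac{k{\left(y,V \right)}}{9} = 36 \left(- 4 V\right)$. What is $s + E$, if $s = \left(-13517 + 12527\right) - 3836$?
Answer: $- \frac{1427062677}{295703} \approx -4826.0$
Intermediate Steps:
$s = -4826$ ($s = -990 - 3836 = -4826$)
$k{\left(y,V \right)} = 81 + 1296 V$ ($k{\left(y,V \right)} = 81 - 9 \cdot 36 \left(- 4 V\right) = 81 - 9 \left(- 144 V\right) = 81 + 1296 V$)
$E = \frac{1}{295703}$ ($E = \frac{1}{42902 + \left(81 + 1296 \cdot 195\right)} = \frac{1}{42902 + \left(81 + 252720\right)} = \frac{1}{42902 + 252801} = \frac{1}{295703} \approx 3.3818 \cdot 10^{-6}$)
$s + E = -4826 + \frac{1}{295703} = - \frac{1427062677}{295703}$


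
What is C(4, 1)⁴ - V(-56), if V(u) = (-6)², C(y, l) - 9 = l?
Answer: 9964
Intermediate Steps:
C(y, l) = 9 + l
V(u) = 36
C(4, 1)⁴ - V(-56) = (9 + 1)⁴ - 1*36 = 10⁴ - 36 = 10000 - 36 = 9964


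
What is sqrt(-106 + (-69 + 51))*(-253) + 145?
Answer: 145 - 506*I*sqrt(31) ≈ 145.0 - 2817.3*I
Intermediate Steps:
sqrt(-106 + (-69 + 51))*(-253) + 145 = sqrt(-106 - 18)*(-253) + 145 = sqrt(-124)*(-253) + 145 = (2*I*sqrt(31))*(-253) + 145 = -506*I*sqrt(31) + 145 = 145 - 506*I*sqrt(31)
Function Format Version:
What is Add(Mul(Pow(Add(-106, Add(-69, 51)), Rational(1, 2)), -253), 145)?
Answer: Add(145, Mul(-506, I, Pow(31, Rational(1, 2)))) ≈ Add(145.00, Mul(-2817.3, I))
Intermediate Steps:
Add(Mul(Pow(Add(-106, Add(-69, 51)), Rational(1, 2)), -253), 145) = Add(Mul(Pow(Add(-106, -18), Rational(1, 2)), -253), 145) = Add(Mul(Pow(-124, Rational(1, 2)), -253), 145) = Add(Mul(Mul(2, I, Pow(31, Rational(1, 2))), -253), 145) = Add(Mul(-506, I, Pow(31, Rational(1, 2))), 145) = Add(145, Mul(-506, I, Pow(31, Rational(1, 2))))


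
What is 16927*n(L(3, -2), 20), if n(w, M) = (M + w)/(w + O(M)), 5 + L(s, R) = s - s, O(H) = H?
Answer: 16927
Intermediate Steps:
L(s, R) = -5 (L(s, R) = -5 + (s - s) = -5 + 0 = -5)
n(w, M) = 1 (n(w, M) = (M + w)/(w + M) = (M + w)/(M + w) = 1)
16927*n(L(3, -2), 20) = 16927*1 = 16927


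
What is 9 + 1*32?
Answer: 41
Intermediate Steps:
9 + 1*32 = 9 + 32 = 41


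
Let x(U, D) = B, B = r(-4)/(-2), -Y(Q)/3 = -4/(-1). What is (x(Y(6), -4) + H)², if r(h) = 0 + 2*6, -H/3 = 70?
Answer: 46656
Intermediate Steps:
H = -210 (H = -3*70 = -210)
r(h) = 12 (r(h) = 0 + 12 = 12)
Y(Q) = -12 (Y(Q) = -(-12)/(-1) = -(-12)*(-1) = -3*4 = -12)
B = -6 (B = 12/(-2) = 12*(-½) = -6)
x(U, D) = -6
(x(Y(6), -4) + H)² = (-6 - 210)² = (-216)² = 46656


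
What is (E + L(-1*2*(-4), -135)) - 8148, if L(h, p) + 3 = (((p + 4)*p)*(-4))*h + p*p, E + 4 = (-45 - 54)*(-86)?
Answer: -547336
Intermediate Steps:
E = 8510 (E = -4 + (-45 - 54)*(-86) = -4 - 99*(-86) = -4 + 8514 = 8510)
L(h, p) = -3 + p² - 4*h*p*(4 + p) (L(h, p) = -3 + ((((p + 4)*p)*(-4))*h + p*p) = -3 + ((((4 + p)*p)*(-4))*h + p²) = -3 + (((p*(4 + p))*(-4))*h + p²) = -3 + ((-4*p*(4 + p))*h + p²) = -3 + (-4*h*p*(4 + p) + p²) = -3 + (p² - 4*h*p*(4 + p)) = -3 + p² - 4*h*p*(4 + p))
(E + L(-1*2*(-4), -135)) - 8148 = (8510 + (-3 + (-135)² - 16*-1*2*(-4)*(-135) - 4*-1*2*(-4)*(-135)²)) - 8148 = (8510 + (-3 + 18225 - 16*(-2*(-4))*(-135) - 4*(-2*(-4))*18225)) - 8148 = (8510 + (-3 + 18225 - 16*8*(-135) - 4*8*18225)) - 8148 = (8510 + (-3 + 18225 + 17280 - 583200)) - 8148 = (8510 - 547698) - 8148 = -539188 - 8148 = -547336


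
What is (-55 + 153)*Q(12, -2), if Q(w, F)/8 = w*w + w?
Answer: 122304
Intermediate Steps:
Q(w, F) = 8*w + 8*w**2 (Q(w, F) = 8*(w*w + w) = 8*(w**2 + w) = 8*(w + w**2) = 8*w + 8*w**2)
(-55 + 153)*Q(12, -2) = (-55 + 153)*(8*12*(1 + 12)) = 98*(8*12*13) = 98*1248 = 122304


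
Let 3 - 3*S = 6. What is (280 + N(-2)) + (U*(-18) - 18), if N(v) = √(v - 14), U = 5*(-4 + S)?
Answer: 712 + 4*I ≈ 712.0 + 4.0*I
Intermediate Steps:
S = -1 (S = 1 - ⅓*6 = 1 - 2 = -1)
U = -25 (U = 5*(-4 - 1) = 5*(-5) = -25)
N(v) = √(-14 + v)
(280 + N(-2)) + (U*(-18) - 18) = (280 + √(-14 - 2)) + (-25*(-18) - 18) = (280 + √(-16)) + (450 - 18) = (280 + 4*I) + 432 = 712 + 4*I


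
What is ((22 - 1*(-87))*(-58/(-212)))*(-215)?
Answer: -679615/106 ≈ -6411.5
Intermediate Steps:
((22 - 1*(-87))*(-58/(-212)))*(-215) = ((22 + 87)*(-58*(-1/212)))*(-215) = (109*(29/106))*(-215) = (3161/106)*(-215) = -679615/106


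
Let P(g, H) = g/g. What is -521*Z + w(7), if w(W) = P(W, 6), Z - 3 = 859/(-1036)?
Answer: -1170693/1036 ≈ -1130.0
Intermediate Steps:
Z = 2249/1036 (Z = 3 + 859/(-1036) = 3 + 859*(-1/1036) = 3 - 859/1036 = 2249/1036 ≈ 2.1708)
P(g, H) = 1
w(W) = 1
-521*Z + w(7) = -521*2249/1036 + 1 = -1171729/1036 + 1 = -1170693/1036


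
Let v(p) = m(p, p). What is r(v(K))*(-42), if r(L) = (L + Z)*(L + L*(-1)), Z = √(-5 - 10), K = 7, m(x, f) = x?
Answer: 0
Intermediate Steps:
v(p) = p
Z = I*√15 (Z = √(-15) = I*√15 ≈ 3.873*I)
r(L) = 0 (r(L) = (L + I*√15)*(L + L*(-1)) = (L + I*√15)*(L - L) = (L + I*√15)*0 = 0)
r(v(K))*(-42) = 0*(-42) = 0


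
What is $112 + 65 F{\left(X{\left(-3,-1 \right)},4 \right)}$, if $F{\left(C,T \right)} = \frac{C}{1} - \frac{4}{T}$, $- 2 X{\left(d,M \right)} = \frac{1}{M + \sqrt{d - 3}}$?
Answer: $\frac{723}{14} + \frac{65 i \sqrt{6}}{14} \approx 51.643 + 11.373 i$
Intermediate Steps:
$X{\left(d,M \right)} = - \frac{1}{2 \left(M + \sqrt{-3 + d}\right)}$ ($X{\left(d,M \right)} = - \frac{1}{2 \left(M + \sqrt{d - 3}\right)} = - \frac{1}{2 \left(M + \sqrt{-3 + d}\right)}$)
$F{\left(C,T \right)} = C - \frac{4}{T}$ ($F{\left(C,T \right)} = C 1 - \frac{4}{T} = C - \frac{4}{T}$)
$112 + 65 F{\left(X{\left(-3,-1 \right)},4 \right)} = 112 + 65 \left(- \frac{1}{2 \left(-1\right) + 2 \sqrt{-3 - 3}} - \frac{4}{4}\right) = 112 + 65 \left(- \frac{1}{-2 + 2 \sqrt{-6}} - 1\right) = 112 + 65 \left(- \frac{1}{-2 + 2 i \sqrt{6}} - 1\right) = 112 + 65 \left(-1 - \frac{1}{-2 + 2 i \sqrt{6}}\right) = 112 - \left(65 + \frac{65}{-2 + 2 i \sqrt{6}}\right) = 47 - \frac{65}{-2 + 2 i \sqrt{6}}$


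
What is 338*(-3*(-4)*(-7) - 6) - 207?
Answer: -30627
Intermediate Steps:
338*(-3*(-4)*(-7) - 6) - 207 = 338*(12*(-7) - 6) - 207 = 338*(-84 - 6) - 207 = 338*(-90) - 207 = -30420 - 207 = -30627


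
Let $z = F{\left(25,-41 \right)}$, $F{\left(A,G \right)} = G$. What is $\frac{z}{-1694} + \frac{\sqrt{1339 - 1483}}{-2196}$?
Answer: $\frac{41}{1694} - \frac{i}{183} \approx 0.024203 - 0.0054645 i$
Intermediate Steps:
$z = -41$
$\frac{z}{-1694} + \frac{\sqrt{1339 - 1483}}{-2196} = - \frac{41}{-1694} + \frac{\sqrt{1339 - 1483}}{-2196} = \left(-41\right) \left(- \frac{1}{1694}\right) + \sqrt{-144} \left(- \frac{1}{2196}\right) = \frac{41}{1694} + 12 i \left(- \frac{1}{2196}\right) = \frac{41}{1694} - \frac{i}{183}$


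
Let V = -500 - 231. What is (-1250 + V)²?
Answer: 3924361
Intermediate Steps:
V = -731
(-1250 + V)² = (-1250 - 731)² = (-1981)² = 3924361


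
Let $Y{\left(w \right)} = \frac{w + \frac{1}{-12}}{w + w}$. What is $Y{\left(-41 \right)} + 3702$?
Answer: $\frac{3643261}{984} \approx 3702.5$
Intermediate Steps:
$Y{\left(w \right)} = \frac{- \frac{1}{12} + w}{2 w}$ ($Y{\left(w \right)} = \frac{w - \frac{1}{12}}{2 w} = \left(- \frac{1}{12} + w\right) \frac{1}{2 w} = \frac{- \frac{1}{12} + w}{2 w}$)
$Y{\left(-41 \right)} + 3702 = \frac{-1 + 12 \left(-41\right)}{24 \left(-41\right)} + 3702 = \frac{1}{24} \left(- \frac{1}{41}\right) \left(-1 - 492\right) + 3702 = \frac{1}{24} \left(- \frac{1}{41}\right) \left(-493\right) + 3702 = \frac{493}{984} + 3702 = \frac{3643261}{984}$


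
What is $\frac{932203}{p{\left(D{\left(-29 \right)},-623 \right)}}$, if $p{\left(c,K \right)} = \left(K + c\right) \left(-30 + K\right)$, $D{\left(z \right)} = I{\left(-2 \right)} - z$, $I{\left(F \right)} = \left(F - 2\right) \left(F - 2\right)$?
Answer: $\frac{932203}{377434} \approx 2.4698$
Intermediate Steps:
$I{\left(F \right)} = \left(-2 + F\right)^{2}$ ($I{\left(F \right)} = \left(-2 + F\right) \left(-2 + F\right) = \left(-2 + F\right)^{2}$)
$D{\left(z \right)} = 16 - z$ ($D{\left(z \right)} = \left(-2 - 2\right)^{2} - z = \left(-4\right)^{2} - z = 16 - z$)
$p{\left(c,K \right)} = \left(-30 + K\right) \left(K + c\right)$
$\frac{932203}{p{\left(D{\left(-29 \right)},-623 \right)}} = \frac{932203}{\left(-623\right)^{2} - -18690 - 30 \left(16 - -29\right) - 623 \left(16 - -29\right)} = \frac{932203}{388129 + 18690 - 30 \left(16 + 29\right) - 623 \left(16 + 29\right)} = \frac{932203}{388129 + 18690 - 1350 - 28035} = \frac{932203}{377434}$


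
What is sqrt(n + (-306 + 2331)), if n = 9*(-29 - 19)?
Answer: 3*sqrt(177) ≈ 39.912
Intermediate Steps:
n = -432 (n = 9*(-48) = -432)
sqrt(n + (-306 + 2331)) = sqrt(-432 + (-306 + 2331)) = sqrt(-432 + 2025) = sqrt(1593) = 3*sqrt(177)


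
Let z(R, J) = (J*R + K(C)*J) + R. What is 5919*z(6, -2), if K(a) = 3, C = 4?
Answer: -71028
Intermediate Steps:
z(R, J) = R + 3*J + J*R (z(R, J) = (J*R + 3*J) + R = (3*J + J*R) + R = R + 3*J + J*R)
5919*z(6, -2) = 5919*(6 + 3*(-2) - 2*6) = 5919*(6 - 6 - 12) = 5919*(-12) = -71028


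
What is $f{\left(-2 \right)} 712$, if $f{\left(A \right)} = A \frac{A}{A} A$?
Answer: $2848$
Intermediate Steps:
$f{\left(A \right)} = A^{2}$ ($f{\left(A \right)} = A 1 A = A A = A^{2}$)
$f{\left(-2 \right)} 712 = \left(-2\right)^{2} \cdot 712 = 4 \cdot 712 = 2848$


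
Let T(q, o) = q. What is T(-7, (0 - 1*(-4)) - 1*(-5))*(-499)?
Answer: 3493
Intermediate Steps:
T(-7, (0 - 1*(-4)) - 1*(-5))*(-499) = -7*(-499) = 3493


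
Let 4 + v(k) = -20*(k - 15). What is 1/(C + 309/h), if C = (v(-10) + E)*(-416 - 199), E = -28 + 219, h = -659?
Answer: -659/278431104 ≈ -2.3668e-6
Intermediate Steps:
v(k) = 296 - 20*k (v(k) = -4 - 20*(k - 15) = -4 - 20*(-15 + k) = -4 + (300 - 20*k) = 296 - 20*k)
E = 191
C = -422505 (C = ((296 - 20*(-10)) + 191)*(-416 - 199) = ((296 + 200) + 191)*(-615) = (496 + 191)*(-615) = 687*(-615) = -422505)
1/(C + 309/h) = 1/(-422505 + 309/(-659)) = 1/(-422505 + 309*(-1/659)) = 1/(-422505 - 309/659) = 1/(-278431104/659) = -659/278431104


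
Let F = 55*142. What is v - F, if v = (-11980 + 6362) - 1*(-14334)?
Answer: 906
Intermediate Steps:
F = 7810
v = 8716 (v = -5618 + 14334 = 8716)
v - F = 8716 - 1*7810 = 8716 - 7810 = 906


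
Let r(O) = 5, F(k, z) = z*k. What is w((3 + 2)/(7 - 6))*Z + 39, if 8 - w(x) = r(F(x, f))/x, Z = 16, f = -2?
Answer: 151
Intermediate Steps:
F(k, z) = k*z
w(x) = 8 - 5/x
w((3 + 2)/(7 - 6))*Z + 39 = (8 - 5*(7 - 6)/(3 + 2))*16 + 39 = (8 - 5/(5/1))*16 + 39 = (8 - 5/(5*1))*16 + 39 = (8 - 5/5)*16 + 39 = (8 - 5*⅕)*16 + 39 = (8 - 1)*16 + 39 = 7*16 + 39 = 112 + 39 = 151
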